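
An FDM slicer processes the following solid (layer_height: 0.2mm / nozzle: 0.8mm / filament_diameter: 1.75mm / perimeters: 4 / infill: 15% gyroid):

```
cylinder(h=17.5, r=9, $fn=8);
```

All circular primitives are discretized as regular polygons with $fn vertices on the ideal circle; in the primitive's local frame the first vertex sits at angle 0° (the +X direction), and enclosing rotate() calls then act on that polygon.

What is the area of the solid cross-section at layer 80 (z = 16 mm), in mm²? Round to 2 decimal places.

229.10 mm²

At z = 16 mm: the r=9 cylinder contributes a regular 8-gon of circumradius 9 (area = (8/2)·9.000²·sin(360°/8) = 229.10 mm²). Overall, the cross-section is a single solid region. Net area = 229.10 mm².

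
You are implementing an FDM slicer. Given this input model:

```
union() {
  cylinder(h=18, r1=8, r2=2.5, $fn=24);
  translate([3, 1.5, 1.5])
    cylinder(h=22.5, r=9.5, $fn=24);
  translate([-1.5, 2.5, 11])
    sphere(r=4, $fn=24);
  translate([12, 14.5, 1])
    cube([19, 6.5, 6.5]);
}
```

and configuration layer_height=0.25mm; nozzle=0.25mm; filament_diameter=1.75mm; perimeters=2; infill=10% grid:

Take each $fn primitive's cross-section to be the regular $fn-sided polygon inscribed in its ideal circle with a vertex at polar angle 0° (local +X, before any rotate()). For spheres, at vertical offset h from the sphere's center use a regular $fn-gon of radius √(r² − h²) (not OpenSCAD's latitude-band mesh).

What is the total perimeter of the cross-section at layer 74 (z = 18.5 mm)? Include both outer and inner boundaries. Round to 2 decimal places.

59.52 mm

At z = 18.5 mm: the cone is absent (z outside [0, 18]); the r=9.5 cylinder at (3, 1.5) contributes a regular 24-gon of circumradius 9.5 (perimeter = 2·24·9.500·sin(180°/24) = 59.52 mm); the sphere at (-1.5, 2.5) is not intersected at this z (|z−center|=7.500 > r=4); the cube at (12, 14.5) is absent (z outside [1, 7.5]); Combining (union): only the r=9.5 cylinder at (3, 1.5) is present, so the union is just that shape — boundary = 59.52 mm. Overall, the cross-section is a single solid region. Total boundary length (outer) = 59.52 mm.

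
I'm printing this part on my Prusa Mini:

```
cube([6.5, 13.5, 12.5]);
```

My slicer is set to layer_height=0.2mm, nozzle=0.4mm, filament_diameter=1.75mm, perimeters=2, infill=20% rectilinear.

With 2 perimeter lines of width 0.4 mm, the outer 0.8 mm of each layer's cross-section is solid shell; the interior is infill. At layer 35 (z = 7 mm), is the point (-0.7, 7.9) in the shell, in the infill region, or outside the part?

At z = 7 mm: the cube is present — its section is the full 6.5×13.5 rectangle. Overall, the cross-section is a single solid region. The nearest boundary edge runs (0.00, 13.50)→(0.00, 0.00); distance from the point to it = 0.70 mm. The point is not inside any of the regions above, so it lies outside the cross-section (0.70 mm from the nearest boundary).

outside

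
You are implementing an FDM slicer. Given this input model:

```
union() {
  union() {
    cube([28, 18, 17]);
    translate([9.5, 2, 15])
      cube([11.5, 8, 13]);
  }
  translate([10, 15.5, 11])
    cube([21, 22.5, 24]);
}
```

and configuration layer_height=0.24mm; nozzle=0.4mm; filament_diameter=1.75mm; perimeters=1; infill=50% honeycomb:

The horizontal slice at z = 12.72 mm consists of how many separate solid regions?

1

At z = 12.72 mm: the cube is present — its section is the full 28×18 rectangle; the cube at (9.5, 2) does not reach this height (z outside [15, 28]); Taking the union: only the 28×18 cube is present, so the union is just that shape — 1 connected region; the cube at (10, 15.5) is present — its section is the full 21×22.5 rectangle; Merging all regions: the regions partially overlap (shared area 45.00 mm²), so overlapping operands fuse into one piece — 1 connected region. The result has 1 disconnected region.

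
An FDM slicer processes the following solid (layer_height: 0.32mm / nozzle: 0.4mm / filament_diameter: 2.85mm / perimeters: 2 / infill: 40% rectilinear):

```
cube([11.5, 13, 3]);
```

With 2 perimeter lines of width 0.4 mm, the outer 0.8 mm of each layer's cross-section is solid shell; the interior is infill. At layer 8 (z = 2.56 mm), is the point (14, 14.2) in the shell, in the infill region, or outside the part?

outside

At z = 2.56 mm: the cube (footprint 11.5×13) is included at this height. Overall, the cross-section is a single solid region. The nearest boundary edge runs (11.50, 0.00)→(11.50, 13.00); distance from the point to it = 2.77 mm. The point is not inside any of the regions above, so it lies outside the cross-section (2.77 mm from the nearest boundary).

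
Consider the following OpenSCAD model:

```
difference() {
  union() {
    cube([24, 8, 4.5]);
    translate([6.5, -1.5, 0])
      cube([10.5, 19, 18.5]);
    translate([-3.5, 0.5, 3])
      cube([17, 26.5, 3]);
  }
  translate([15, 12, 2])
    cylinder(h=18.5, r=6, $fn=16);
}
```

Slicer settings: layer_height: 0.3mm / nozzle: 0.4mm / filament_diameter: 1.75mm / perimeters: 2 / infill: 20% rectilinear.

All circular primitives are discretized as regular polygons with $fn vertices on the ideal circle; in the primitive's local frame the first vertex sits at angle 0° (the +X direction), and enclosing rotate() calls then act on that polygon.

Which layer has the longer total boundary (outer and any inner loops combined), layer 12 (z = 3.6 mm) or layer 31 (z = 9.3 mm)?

layer 12 (z = 3.6 mm)

Layer 12 (z = 3.6): the cube (footprint 24×8) is included at this height (perimeter 64.00 mm); the cube at (6.5, -1.5) (footprint 10.5×19) is included at this height (perimeter 59.00 mm); the 17×26.5 cube at (-3.5, 0.5) contributes its full rectangle (perimeter 87.00 mm); Merging all regions: the regions partially overlap (shared area 251.75 mm²), so the edge portions inside another operand are dropped and the merged outline is re-measured after clipping — boundary = 112.00 mm; the r=6 cylinder at (15, 12) contributes a regular 16-gon of circumradius 6 (perimeter = 2·16·6.000·sin(180°/16) = 37.46 mm); Taking the first minus the rest: starting from that combined region, the r=6 cylinder at (15, 12) partially overlaps it — only the 79.41 mm² overlap (of its 110.21 mm²) is removed, clipping the outline — boundary = 118.57 mm. So its perimeter = 118.57 mm. Layer 31 (z = 9.3): the cube is not intersected at this z (z outside [0, 4.5]); the cube at (6.5, -1.5) (footprint 10.5×19) is included at this height (perimeter 59.00 mm); the cube at (-3.5, 0.5) is absent (z outside [3, 6]); Merging all regions: only the 10.5×19 cube at (6.5, -1.5) is present, so the union is just that shape — boundary = 59.00 mm; the r=6 cylinder at (15, 12) gives a regular 16-gon of circumradius 6 (constant along its height) (perimeter = 2·16·6.000·sin(180°/16) = 37.46 mm); Taking the first minus the rest: starting from that combined region, the r=6 cylinder at (15, 12) partially overlaps it — only the 77.08 mm² overlap (of its 110.21 mm²) is removed, clipping the outline — boundary = 61.89 mm. So its perimeter = 61.89 mm. Layer 12 is larger (118.57 vs 61.89 mm).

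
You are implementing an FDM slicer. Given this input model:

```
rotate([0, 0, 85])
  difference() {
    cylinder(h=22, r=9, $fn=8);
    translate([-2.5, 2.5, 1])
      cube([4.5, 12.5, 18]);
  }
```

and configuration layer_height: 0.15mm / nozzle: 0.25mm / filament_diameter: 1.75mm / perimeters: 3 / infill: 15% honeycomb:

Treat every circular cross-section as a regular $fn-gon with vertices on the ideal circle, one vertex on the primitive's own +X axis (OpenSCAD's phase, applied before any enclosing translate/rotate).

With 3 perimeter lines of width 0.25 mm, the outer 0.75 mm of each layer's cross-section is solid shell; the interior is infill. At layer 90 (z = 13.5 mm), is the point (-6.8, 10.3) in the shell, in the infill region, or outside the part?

At z = 13.5 mm: the r=9 cylinder gives a regular 8-gon of circumradius 9 (constant along its height); the 4.5×12.5 cube at (-2.5, 2.5) contributes its full rectangle; Subtracting the remaining from the first: starting from the r=9 cylinder, the 4.5×12.5 cube at (-2.5, 2.5) partially overlaps it — only the 27.13 mm² overlap (of its 56.25 mm²) is removed, clipping the outline — 1 connected region; (rotated 85° about Z; rotation is an isometry so areas/perimeters/island counts are preserved). Overall, the cross-section is a single solid region. Undo the 85° rotation: the query point maps to (9.668, 7.672) in the un-rotated model frame. The nearest boundary edge runs (6.36, 6.36)→(9.00, 0.00); distance from the point to it = 3.55 mm. The point is not inside any of the regions above, so it lies outside the cross-section (3.55 mm from the nearest boundary).

outside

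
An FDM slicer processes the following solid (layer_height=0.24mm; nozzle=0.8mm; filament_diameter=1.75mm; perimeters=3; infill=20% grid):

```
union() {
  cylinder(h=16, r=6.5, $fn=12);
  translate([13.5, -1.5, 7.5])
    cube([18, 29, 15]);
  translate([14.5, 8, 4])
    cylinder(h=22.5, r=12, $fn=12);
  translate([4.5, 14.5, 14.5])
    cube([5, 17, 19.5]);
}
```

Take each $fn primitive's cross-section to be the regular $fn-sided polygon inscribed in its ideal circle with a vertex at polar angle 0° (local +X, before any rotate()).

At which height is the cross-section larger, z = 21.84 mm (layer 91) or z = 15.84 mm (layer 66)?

layer 66 (z = 15.84 mm)

Layer 91 (z = 21.84): the cylinder does not reach this height (z outside [0, 16]); the cube at (13.5, -1.5) (footprint 18×29) is included at this height (area 522.00 mm²); the cylinder at (14.5, 8): section is a regular 12-gon, circumradius r=12 (area = (12/2)·12.000²·sin(360°/12) = 432.00 mm²); the cube at (4.5, 14.5) is present — its section is the full 5×17 rectangle (area 85.00 mm²); Merging all regions: the regions partially overlap — summed areas 1039.00 mm² minus the doubly-counted overlap 238.39 mm² gives 800.61 mm² — area = 800.61 mm². So its area = 800.61 mm². Layer 66 (z = 15.84): the r=6.5 cylinder contributes a regular 12-gon of circumradius 6.5 (area = (12/2)·6.500²·sin(360°/12) = 126.75 mm²); the 18×29 cube at (13.5, -1.5) contributes its full rectangle (area 522.00 mm²); the cylinder at (14.5, 8): section is a regular 12-gon, circumradius r=12 (area = (12/2)·12.000²·sin(360°/12) = 432.00 mm²); the 5×17 cube at (4.5, 14.5) contributes its full rectangle (area 85.00 mm²); Combining (union): the regions partially overlap — summed areas 1165.75 mm² minus the doubly-counted overlap 245.37 mm² gives 920.38 mm² — area = 920.38 mm². So its area = 920.38 mm². Layer 66 is larger (920.38 vs 800.61 mm²).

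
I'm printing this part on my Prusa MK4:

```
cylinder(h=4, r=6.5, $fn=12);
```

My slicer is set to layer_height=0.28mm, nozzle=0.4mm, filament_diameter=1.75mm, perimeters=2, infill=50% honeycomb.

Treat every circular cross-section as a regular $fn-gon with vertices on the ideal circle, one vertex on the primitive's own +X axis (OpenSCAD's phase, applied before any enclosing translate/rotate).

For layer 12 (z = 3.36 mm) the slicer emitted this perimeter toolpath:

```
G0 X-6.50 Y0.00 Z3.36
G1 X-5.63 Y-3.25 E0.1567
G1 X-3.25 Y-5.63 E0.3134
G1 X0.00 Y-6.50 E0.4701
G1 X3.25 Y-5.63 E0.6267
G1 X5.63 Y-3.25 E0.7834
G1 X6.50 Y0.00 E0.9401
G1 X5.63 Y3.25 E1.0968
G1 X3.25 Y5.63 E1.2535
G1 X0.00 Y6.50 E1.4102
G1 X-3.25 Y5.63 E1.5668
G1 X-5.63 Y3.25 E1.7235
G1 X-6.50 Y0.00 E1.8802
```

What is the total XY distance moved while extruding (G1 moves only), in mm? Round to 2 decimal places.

40.38 mm

Sum the Euclidean lengths of each G1 segment: total = 40.38 mm.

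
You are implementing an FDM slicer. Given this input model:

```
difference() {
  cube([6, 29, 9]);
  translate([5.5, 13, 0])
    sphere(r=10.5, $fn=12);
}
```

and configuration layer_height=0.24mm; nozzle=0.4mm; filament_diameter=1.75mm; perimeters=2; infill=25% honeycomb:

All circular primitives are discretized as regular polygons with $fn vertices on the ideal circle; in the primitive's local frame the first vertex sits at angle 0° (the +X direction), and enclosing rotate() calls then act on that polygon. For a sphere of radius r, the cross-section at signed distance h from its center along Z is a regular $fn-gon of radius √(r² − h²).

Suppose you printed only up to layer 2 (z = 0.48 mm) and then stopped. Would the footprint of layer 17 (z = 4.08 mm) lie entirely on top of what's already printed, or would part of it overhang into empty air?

part overhangs

Compare the two slices. At z = 0.48: the cube (footprint 6×29) is included at this height (area 174.00 mm²); the r=10.5 sphere at (5.5, 13) contributes a regular 12-gon of circumradius √(10.5²−0.48²) = 10.489 (area = (12/2)·10.489²·sin(360°/12) = 330.06 mm²); After the difference (first − rest): starting from the 6×29 cube (174.00 mm²), the r=10.5 sphere at (5.5, 13) partially overlaps it — only the 117.65 mm² overlap (of its 330.06 mm²) is removed, clipping the outline — area = 56.35 mm². At z = 4.08: the cube (footprint 6×29) is included at this height (area 174.00 mm²); the r=10.5 sphere at (5.5, 13) slices to a regular 12-gon of circumradius 9.675 (√(r²−h²) with h=4.08 from center) (area = (12/2)·9.675²·sin(360°/12) = 280.81 mm²); Taking the first minus the rest: starting from the 6×29 cube (174.00 mm²), the r=10.5 sphere at (5.5, 13) partially overlaps it — only the 107.60 mm² overlap (of its 280.81 mm²) is removed, clipping the outline — area = 66.40 mm². Checking containment: at z = 4.08 the cross-section extends beyond the z = 0.48 cross-section by about 10.04 mm².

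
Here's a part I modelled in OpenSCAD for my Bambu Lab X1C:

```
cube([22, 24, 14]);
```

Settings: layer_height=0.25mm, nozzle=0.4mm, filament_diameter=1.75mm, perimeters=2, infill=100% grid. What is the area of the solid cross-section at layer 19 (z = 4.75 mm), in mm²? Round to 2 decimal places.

At z = 4.75 mm: the cube (footprint 22×24) is included at this height (area 528.00 mm²). Overall, the cross-section is a single solid region. Net area = 528.00 mm².

528.00 mm²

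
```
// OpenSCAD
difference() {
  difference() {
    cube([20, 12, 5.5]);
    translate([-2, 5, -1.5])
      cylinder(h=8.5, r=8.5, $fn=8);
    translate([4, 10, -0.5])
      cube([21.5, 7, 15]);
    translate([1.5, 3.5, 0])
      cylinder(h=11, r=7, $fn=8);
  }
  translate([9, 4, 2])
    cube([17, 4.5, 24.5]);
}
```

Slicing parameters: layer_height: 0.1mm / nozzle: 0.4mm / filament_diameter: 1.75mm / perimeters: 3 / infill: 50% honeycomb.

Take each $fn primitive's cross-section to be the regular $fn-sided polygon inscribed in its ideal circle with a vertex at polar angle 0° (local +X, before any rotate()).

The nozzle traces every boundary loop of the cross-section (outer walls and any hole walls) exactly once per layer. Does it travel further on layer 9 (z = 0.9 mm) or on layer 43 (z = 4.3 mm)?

Layer 9 (z = 0.9): the 20×12 cube contributes its full rectangle (perimeter 64.00 mm); the r=8.5 cylinder at (-2, 5) gives a regular 8-gon of circumradius 8.5 (constant along its height) (perimeter = 2·8·8.500·sin(180°/8) = 52.04 mm); the 21.5×7 cube at (4, 10) contributes its full rectangle (perimeter 57.00 mm); the cylinder at (1.5, 3.5): section is a regular 8-gon, circumradius r=7 (perimeter = 2·8·7.000·sin(180°/8) = 42.86 mm); After the difference (first − rest): starting from the 20×12 cube, the r=8.5 cylinder at (-2, 5) partially overlaps it — only the 61.69 mm² overlap (of its 204.35 mm²) is removed, clipping the outline; the 21.5×7 cube at (4, 10) partially overlaps it — only the 31.78 mm² overlap (of its 150.50 mm²) is removed, clipping the outline; the r=7 cylinder at (1.5, 3.5) partially overlaps it — only the 17.41 mm² overlap (of its 138.59 mm²) is removed, clipping the outline — boundary = 56.34 mm; the cube at (9, 4) does not reach this height (z outside [2, 26.5]); Taking the first minus the rest: none of the subtracted shapes is present at this height, so that combined region is unchanged — boundary = 56.34 mm. So its perimeter = 56.34 mm. Layer 43 (z = 4.3): the 20×12 cube contributes its full rectangle (perimeter 64.00 mm); the r=8.5 cylinder at (-2, 5) contributes a regular 8-gon of circumradius 8.5 (perimeter = 2·8·8.500·sin(180°/8) = 52.04 mm); the cube at (4, 10) (footprint 21.5×7) is included at this height (perimeter 57.00 mm); the r=7 cylinder at (1.5, 3.5) gives a regular 8-gon of circumradius 7 (constant along its height) (perimeter = 2·8·7.000·sin(180°/8) = 42.86 mm); Taking the first minus the rest: starting from the 20×12 cube, the r=8.5 cylinder at (-2, 5) partially overlaps it — only the 61.69 mm² overlap (of its 204.35 mm²) is removed, clipping the outline; the 21.5×7 cube at (4, 10) partially overlaps it — only the 31.78 mm² overlap (of its 150.50 mm²) is removed, clipping the outline; the r=7 cylinder at (1.5, 3.5) partially overlaps it — only the 17.41 mm² overlap (of its 138.59 mm²) is removed, clipping the outline — boundary = 56.34 mm; the cube at (9, 4) is present — its section is the full 17×4.5 rectangle (perimeter 43.00 mm); After the difference (first − rest): starting from the result so far, the 17×4.5 cube at (9, 4) partially overlaps it — only the 49.50 mm² overlap (of its 76.50 mm²) is removed, clipping the outline — boundary = 78.34 mm. So its perimeter = 78.34 mm. Layer 43 is larger (78.34 vs 56.34 mm).

layer 43 (z = 4.3 mm)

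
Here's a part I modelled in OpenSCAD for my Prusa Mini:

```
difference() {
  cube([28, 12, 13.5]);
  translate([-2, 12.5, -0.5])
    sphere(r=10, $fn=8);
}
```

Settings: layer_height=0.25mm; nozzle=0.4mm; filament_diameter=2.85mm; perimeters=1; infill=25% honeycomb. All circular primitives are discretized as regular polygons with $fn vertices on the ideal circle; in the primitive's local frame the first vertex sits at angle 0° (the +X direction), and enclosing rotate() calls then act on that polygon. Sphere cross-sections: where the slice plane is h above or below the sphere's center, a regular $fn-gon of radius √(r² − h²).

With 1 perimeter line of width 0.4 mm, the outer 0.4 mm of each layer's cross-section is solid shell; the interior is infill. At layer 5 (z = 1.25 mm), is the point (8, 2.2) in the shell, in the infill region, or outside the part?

At z = 1.25 mm: the cube is present — its section is the full 28×12 rectangle; the r=10 sphere at (-2, 12.5) slices to a regular 8-gon of circumradius 9.846 (√(r²−h²) with h=1.75 from center); After the difference (first − rest): starting from the 28×12 cube, the r=10 sphere at (-2, 12.5) partially overlaps it — only the 45.81 mm² overlap (of its 274.18 mm²) is removed, clipping the outline — 1 connected region. Overall, the cross-section is a single solid region. The nearest boundary edge runs (28.00, 0.00)→(0.00, 0.00); distance from the point to it = 2.20 mm. The point is inside the cross-section and 2.20 mm from the nearest boundary — more than the 0.4 mm shell width (1 × 0.4), so it's in the infill interior.

infill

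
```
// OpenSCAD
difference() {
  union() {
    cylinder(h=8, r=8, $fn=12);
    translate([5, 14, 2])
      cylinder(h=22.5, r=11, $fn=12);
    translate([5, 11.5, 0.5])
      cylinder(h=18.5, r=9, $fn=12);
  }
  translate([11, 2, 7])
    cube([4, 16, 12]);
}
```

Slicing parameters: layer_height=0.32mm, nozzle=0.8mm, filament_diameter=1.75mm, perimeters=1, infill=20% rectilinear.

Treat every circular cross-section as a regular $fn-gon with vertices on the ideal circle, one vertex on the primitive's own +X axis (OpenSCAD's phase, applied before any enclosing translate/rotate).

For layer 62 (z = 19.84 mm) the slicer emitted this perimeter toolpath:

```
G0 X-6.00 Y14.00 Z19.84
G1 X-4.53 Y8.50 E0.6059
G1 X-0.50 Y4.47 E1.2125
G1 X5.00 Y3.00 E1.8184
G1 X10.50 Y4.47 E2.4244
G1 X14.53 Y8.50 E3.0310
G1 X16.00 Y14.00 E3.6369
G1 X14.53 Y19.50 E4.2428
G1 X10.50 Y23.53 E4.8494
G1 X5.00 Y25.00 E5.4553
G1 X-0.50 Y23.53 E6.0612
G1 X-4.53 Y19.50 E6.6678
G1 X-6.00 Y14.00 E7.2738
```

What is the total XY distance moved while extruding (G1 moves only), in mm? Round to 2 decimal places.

68.34 mm

Sum the Euclidean lengths of each G1 segment: total = 68.34 mm.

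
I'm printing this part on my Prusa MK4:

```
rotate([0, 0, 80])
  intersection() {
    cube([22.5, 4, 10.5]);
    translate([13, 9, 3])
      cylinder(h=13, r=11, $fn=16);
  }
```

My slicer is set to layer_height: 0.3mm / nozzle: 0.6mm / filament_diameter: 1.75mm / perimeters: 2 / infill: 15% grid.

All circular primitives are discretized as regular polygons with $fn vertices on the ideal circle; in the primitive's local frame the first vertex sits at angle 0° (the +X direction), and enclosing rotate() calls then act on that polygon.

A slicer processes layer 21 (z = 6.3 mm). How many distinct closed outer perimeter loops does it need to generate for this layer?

1

At z = 6.3 mm: the cube is present — its section is the full 22.5×4 rectangle; the r=11 cylinder at (13, 9) contributes a regular 16-gon of circumradius 11; After intersecting: the r=11 cylinder at (13, 9) partially overlaps the 22.5×4 cube; clipping to the common part keeps 65.13 mm² — 1 connected region; (rotated 80° about Z; rotation is an isometry so areas/perimeters/island counts are preserved). The result has 1 disconnected region.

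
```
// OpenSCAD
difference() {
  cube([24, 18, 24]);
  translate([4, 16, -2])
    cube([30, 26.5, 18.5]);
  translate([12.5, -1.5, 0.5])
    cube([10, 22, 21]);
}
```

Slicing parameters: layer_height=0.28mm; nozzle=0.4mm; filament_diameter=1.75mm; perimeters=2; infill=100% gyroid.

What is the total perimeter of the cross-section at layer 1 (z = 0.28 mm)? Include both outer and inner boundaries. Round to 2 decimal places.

At z = 0.28 mm: the cube is present — its section is the full 24×18 rectangle (perimeter 84.00 mm); the 30×26.5 cube at (4, 16) contributes its full rectangle (perimeter 113.00 mm); the cube at (12.5, -1.5) does not reach this height (z outside [0.5, 21.5]); After the difference (first − rest): starting from the 24×18 cube, the 30×26.5 cube at (4, 16) partially overlaps it — only the 40.00 mm² overlap (of its 795.00 mm²) is removed, clipping the outline — boundary = 84.00 mm. Overall, the cross-section is a single solid region. Total boundary length (outer) = 84.00 mm.

84.00 mm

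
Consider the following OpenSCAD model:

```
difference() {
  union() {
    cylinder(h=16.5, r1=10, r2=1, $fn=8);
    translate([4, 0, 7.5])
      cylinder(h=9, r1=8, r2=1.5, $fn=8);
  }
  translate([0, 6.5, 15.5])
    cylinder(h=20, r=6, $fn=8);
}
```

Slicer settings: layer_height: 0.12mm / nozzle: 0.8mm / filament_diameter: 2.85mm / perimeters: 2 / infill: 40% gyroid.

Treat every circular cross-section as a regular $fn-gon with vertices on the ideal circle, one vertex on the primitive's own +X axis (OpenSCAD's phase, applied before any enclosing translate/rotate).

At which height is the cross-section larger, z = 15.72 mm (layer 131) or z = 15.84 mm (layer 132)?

layer 131 (z = 15.72 mm)

Layer 131 (z = 15.72): the cone (r1=10→r2=1) has section circumradius 1.425 here — a regular 8-gon (area = (8/2)·1.425²·sin(360°/8) = 5.75 mm²); the cone at (4, 0) contributes a regular 8-gon of circumradius 2.063 (interpolated between r1=8 and r2=1.5 at t=0.913) (area = (8/2)·2.063²·sin(360°/8) = 12.04 mm²); Combining (union): the 2 present regions are separate (no shared area or edge), so areas and boundary lengths simply add and each stays a separate island — area = 17.79 mm²; the cylinder at (0, 6.5): section is a regular 8-gon, circumradius r=6 (area = (8/2)·6.000²·sin(360°/8) = 101.82 mm²); Taking the first minus the rest: starting from the result so far (17.79 mm²), the r=6 cylinder at (0, 6.5) partially overlaps it — only the 1.03 mm² overlap (of its 101.82 mm²) is removed, clipping the outline — area = 16.76 mm². So its area = 16.76 mm². Layer 132 (z = 15.84): the cone contributes a regular 8-gon of circumradius 1.360 (interpolated between r1=10 and r2=1 at t=0.960) (area = (8/2)·1.360²·sin(360°/8) = 5.23 mm²); the cone at (4, 0) (r1=8→r2=1.5) has section circumradius 1.977 here — a regular 8-gon (area = (8/2)·1.977²·sin(360°/8) = 11.05 mm²); Merging all regions: the 2 present regions are separate (no shared area or edge), so areas and boundary lengths simply add and each stays a separate island — area = 16.28 mm²; the cylinder at (0, 6.5): section is a regular 8-gon, circumradius r=6 (area = (8/2)·6.000²·sin(360°/8) = 101.82 mm²); After the difference (first − rest): starting from that combined region (16.28 mm²), the r=6 cylinder at (0, 6.5) partially overlaps it — only the 0.89 mm² overlap (of its 101.82 mm²) is removed, clipping the outline — area = 15.39 mm². So its area = 15.39 mm². Layer 131 is larger (16.76 vs 15.39 mm²).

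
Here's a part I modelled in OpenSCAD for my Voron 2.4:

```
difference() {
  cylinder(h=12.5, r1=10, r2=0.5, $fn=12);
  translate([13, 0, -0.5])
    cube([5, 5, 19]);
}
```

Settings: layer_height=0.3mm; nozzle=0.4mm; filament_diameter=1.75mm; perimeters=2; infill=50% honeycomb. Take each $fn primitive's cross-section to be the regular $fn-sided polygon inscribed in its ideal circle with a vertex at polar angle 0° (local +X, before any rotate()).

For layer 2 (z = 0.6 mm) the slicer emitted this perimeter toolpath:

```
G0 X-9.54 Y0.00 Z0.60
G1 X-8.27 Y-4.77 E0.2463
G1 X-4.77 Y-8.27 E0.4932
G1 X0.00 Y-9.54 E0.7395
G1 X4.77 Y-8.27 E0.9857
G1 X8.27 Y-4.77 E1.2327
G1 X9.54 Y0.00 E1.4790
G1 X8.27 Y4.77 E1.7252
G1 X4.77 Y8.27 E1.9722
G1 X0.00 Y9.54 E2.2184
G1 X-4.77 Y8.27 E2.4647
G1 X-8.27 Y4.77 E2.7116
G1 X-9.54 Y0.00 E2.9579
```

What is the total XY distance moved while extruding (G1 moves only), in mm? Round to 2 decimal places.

59.29 mm

Sum the Euclidean lengths of each G1 segment: total = 59.29 mm.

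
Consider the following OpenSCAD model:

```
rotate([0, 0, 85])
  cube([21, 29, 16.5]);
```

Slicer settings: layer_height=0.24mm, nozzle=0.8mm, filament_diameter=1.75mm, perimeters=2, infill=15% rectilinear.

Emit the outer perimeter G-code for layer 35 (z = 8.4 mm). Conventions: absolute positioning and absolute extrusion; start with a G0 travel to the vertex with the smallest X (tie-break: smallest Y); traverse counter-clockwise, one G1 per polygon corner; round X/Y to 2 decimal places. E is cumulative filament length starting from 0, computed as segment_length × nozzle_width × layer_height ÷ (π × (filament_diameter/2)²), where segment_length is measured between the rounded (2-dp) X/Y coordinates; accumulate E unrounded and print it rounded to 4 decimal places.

At z = 8.4 mm: the cube (footprint 21×29) is included at this height; (rotated 85° about Z; rotation is an isometry so areas/perimeters/island counts are preserved). The outline is a single polygon with 4 vertices. Extrusion per mm of travel: 0.8 × 0.24 / (π × 0.875²) = 0.079824. Accumulating E over each segment gives final E = 7.9825.

G0 X-28.89 Y2.53 Z8.40
G1 X0.00 Y0.00 E2.3150
G1 X1.83 Y20.92 E3.9913
G1 X-27.06 Y23.45 E6.3062
G1 X-28.89 Y2.53 E7.9825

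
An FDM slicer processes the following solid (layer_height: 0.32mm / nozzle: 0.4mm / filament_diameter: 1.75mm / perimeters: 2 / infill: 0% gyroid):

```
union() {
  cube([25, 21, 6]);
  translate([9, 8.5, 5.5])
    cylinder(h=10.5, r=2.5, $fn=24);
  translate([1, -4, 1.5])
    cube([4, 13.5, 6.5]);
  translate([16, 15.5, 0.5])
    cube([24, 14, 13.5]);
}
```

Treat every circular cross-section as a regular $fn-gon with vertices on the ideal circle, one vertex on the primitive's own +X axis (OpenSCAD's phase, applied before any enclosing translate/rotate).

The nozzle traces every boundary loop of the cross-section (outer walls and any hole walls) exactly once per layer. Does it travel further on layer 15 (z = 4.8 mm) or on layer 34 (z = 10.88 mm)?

layer 15 (z = 4.8 mm)

Layer 15 (z = 4.8): the cube is present — its section is the full 25×21 rectangle (perimeter 92.00 mm); the cylinder at (9, 8.5) is absent (z outside [5.5, 16]); the cube at (1, -4) (footprint 4×13.5) is included at this height (perimeter 35.00 mm); the cube at (16, 15.5) is present — its section is the full 24×14 rectangle (perimeter 76.00 mm); Merging all regions: the regions partially overlap (shared area 87.50 mm²), so the edge portions inside another operand are dropped and the merged outline is re-measured after clipping — boundary = 147.00 mm. So its perimeter = 147.00 mm. Layer 34 (z = 10.88): the cube is not intersected at this z (z outside [0, 6]); the r=2.5 cylinder at (9, 8.5) gives a regular 24-gon of circumradius 2.5 (constant along its height) (perimeter = 2·24·2.500·sin(180°/24) = 15.66 mm); the cube at (1, -4) does not reach this height (z outside [1.5, 8]); the cube at (16, 15.5) is present — its section is the full 24×14 rectangle (perimeter 76.00 mm); Merging all regions: the 2 present regions are separate (no shared area or edge), so areas and boundary lengths simply add and each stays a separate island — boundary = 91.66 mm. So its perimeter = 91.66 mm. Layer 15 is larger (147.00 vs 91.66 mm).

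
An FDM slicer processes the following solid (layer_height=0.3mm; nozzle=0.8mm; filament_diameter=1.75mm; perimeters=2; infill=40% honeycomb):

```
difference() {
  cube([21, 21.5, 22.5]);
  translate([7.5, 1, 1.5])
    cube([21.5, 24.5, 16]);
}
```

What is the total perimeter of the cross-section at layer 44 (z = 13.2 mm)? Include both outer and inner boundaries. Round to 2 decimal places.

85.00 mm

At z = 13.2 mm: the cube (footprint 21×21.5) is included at this height (perimeter 85.00 mm); the 21.5×24.5 cube at (7.5, 1) contributes its full rectangle (perimeter 92.00 mm); After the difference (first − rest): starting from the 21×21.5 cube, the 21.5×24.5 cube at (7.5, 1) partially overlaps it — only the 276.75 mm² overlap (of its 526.75 mm²) is removed, clipping the outline — boundary = 85.00 mm. Overall, the cross-section is a single solid region. Total boundary length (outer) = 85.00 mm.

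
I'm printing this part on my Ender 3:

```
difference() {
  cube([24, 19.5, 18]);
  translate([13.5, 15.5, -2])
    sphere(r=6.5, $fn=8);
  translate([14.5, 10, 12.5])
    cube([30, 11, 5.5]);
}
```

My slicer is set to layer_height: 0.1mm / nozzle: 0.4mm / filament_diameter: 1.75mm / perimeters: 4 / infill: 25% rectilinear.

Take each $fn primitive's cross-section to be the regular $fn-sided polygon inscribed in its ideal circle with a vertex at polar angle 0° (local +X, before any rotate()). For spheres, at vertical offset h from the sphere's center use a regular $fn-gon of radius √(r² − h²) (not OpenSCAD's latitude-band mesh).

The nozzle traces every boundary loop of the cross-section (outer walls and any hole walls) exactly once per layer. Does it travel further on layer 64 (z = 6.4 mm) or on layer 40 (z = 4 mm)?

layer 40 (z = 4 mm)

Layer 64 (z = 6.4): the cube (footprint 24×19.5) is included at this height (perimeter 87.00 mm); the sphere at (13.5, 15.5) does not reach this height (|z−center|=8.400 > r=6.5); the cube at (14.5, 10) does not reach this height (z outside [12.5, 18]); Subtracting the remaining from the first: none of the subtracted shapes is present at this height, so the 24×19.5 cube is unchanged — boundary = 87.00 mm. So its perimeter = 87.00 mm. Layer 40 (z = 4): the 24×19.5 cube contributes its full rectangle (perimeter 87.00 mm); the r=6.5 sphere at (13.5, 15.5) contributes a regular 8-gon of circumradius √(6.5²−6²) = 2.500 (perimeter = 2·8·2.500·sin(180°/8) = 15.31 mm); the cube at (14.5, 10) is not intersected at this z (z outside [12.5, 18]); After the difference (first − rest): starting from the 24×19.5 cube, the r=6.5 sphere at (13.5, 15.5) lies wholly inside it (removes its full 17.68 mm² and its 15.31 mm outline becomes a hole wall) — boundary (outer + 1 inner loop) = 102.31 mm. So its perimeter = 102.31 mm. Layer 40 is larger (102.31 vs 87.00 mm).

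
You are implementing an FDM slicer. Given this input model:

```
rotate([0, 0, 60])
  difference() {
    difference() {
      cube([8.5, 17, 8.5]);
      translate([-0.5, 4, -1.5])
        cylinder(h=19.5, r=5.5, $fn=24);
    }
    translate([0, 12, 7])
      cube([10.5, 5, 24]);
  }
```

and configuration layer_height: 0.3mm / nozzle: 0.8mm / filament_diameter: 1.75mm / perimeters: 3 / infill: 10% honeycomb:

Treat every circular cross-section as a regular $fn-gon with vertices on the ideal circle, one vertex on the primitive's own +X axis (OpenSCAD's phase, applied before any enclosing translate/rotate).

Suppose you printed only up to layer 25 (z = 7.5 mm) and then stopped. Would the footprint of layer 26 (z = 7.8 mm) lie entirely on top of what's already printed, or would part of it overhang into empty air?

Compare the two slices. At z = 7.5: the cube (footprint 8.5×17) is included at this height (area 144.50 mm²); the cylinder at (-0.5, 4): section is a regular 24-gon, circumradius r=5.5 (area = (24/2)·5.500²·sin(360°/24) = 93.95 mm²); Subtracting the remaining from the first: starting from the 8.5×17 cube (144.50 mm²), the r=5.5 cylinder at (-0.5, 4) partially overlaps it — only the 38.48 mm² overlap (of its 93.95 mm²) is removed, clipping the outline — area = 106.02 mm²; the cube at (0, 12) is present — its section is the full 10.5×5 rectangle (area 52.50 mm²); After the difference (first − rest): starting from that combined region (106.02 mm²), the 10.5×5 cube at (0, 12) partially overlaps it — only the 42.50 mm² overlap (of its 52.50 mm²) is removed, clipping the outline — area = 63.52 mm²; (whole slice rotated 60° about Z — lengths, areas and connectivity unchanged). At z = 7.8: the 8.5×17 cube contributes its full rectangle (area 144.50 mm²); the r=5.5 cylinder at (-0.5, 4) contributes a regular 24-gon of circumradius 5.5 (area = (24/2)·5.500²·sin(360°/24) = 93.95 mm²); Taking the first minus the rest: starting from the 8.5×17 cube (144.50 mm²), the r=5.5 cylinder at (-0.5, 4) partially overlaps it — only the 38.48 mm² overlap (of its 93.95 mm²) is removed, clipping the outline — area = 106.02 mm²; the cube at (0, 12) is present — its section is the full 10.5×5 rectangle (area 52.50 mm²); After the difference (first − rest): starting from that combined region (106.02 mm²), the 10.5×5 cube at (0, 12) partially overlaps it — only the 42.50 mm² overlap (of its 52.50 mm²) is removed, clipping the outline — area = 63.52 mm²; (rotated 60° about Z; rotation is an isometry so areas/perimeters/island counts are preserved). Checking containment: the cross-section at z = 7.8 is a subset of the cross-section at z = 7.5.

entirely on top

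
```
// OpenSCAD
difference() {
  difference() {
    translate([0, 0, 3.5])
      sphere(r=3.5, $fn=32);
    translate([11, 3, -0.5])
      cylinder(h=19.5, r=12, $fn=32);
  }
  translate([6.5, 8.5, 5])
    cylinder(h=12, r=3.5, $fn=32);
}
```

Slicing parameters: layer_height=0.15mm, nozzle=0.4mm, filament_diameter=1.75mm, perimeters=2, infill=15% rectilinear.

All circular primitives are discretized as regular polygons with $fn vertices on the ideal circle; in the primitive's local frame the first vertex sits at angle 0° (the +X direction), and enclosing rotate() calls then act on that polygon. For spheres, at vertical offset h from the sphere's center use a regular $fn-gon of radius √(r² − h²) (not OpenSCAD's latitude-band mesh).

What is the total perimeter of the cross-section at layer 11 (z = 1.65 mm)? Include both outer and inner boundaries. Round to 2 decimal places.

14.92 mm

At z = 1.65 mm: the r=3.5 sphere slices to a regular 32-gon of circumradius 2.971 (√(r²−h²) with h=1.85 from center) (perimeter = 2·32·2.971·sin(180°/32) = 18.64 mm); the r=12 cylinder at (11, 3) gives a regular 32-gon of circumradius 12 (constant along its height) (perimeter = 2·32·12.000·sin(180°/32) = 75.28 mm); After the difference (first − rest): starting from the r=3.5 sphere, the r=12 cylinder at (11, 3) partially overlaps it — only the 16.35 mm² overlap (of its 449.49 mm²) is removed, clipping the outline — boundary = 14.92 mm; the cylinder at (6.5, 8.5) is absent (z outside [5, 17]); Subtracting the remaining from the first: none of the subtracted shapes is present at this height, so the result so far is unchanged — boundary = 14.92 mm. Overall, the cross-section is a single solid region. Total boundary length (outer) = 14.92 mm.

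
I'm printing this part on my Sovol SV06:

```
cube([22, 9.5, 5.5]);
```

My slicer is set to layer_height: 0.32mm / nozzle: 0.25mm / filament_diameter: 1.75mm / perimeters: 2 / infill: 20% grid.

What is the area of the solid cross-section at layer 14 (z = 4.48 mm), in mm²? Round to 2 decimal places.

At z = 4.48 mm: the cube (footprint 22×9.5) is included at this height (area 209.00 mm²). Overall, the cross-section is a single solid region. Net area = 209.00 mm².

209.00 mm²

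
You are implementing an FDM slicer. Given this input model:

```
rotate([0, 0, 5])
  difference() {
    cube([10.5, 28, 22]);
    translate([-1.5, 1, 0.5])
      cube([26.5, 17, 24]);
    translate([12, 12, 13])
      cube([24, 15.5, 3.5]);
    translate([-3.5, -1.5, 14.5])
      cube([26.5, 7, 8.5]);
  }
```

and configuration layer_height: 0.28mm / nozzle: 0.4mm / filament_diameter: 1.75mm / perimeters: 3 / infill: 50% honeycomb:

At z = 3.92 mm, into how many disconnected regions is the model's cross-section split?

At z = 3.92 mm: the cube is present — its section is the full 10.5×28 rectangle; the cube at (-1.5, 1) is present — its section is the full 26.5×17 rectangle; the cube at (12, 12) is not intersected at this z (z outside [13, 16.5]); the cube at (-3.5, -1.5) is not intersected at this z (z outside [14.5, 23]); After the difference (first − rest): starting from the 10.5×28 cube, the 26.5×17 cube at (-1.5, 1) partially overlaps it — only the 178.50 mm² overlap (of its 450.50 mm²) is removed, clipping the outline — 2 connected regions; (whole slice rotated 5° about Z — lengths, areas and connectivity unchanged). The result has 2 disconnected regions.

2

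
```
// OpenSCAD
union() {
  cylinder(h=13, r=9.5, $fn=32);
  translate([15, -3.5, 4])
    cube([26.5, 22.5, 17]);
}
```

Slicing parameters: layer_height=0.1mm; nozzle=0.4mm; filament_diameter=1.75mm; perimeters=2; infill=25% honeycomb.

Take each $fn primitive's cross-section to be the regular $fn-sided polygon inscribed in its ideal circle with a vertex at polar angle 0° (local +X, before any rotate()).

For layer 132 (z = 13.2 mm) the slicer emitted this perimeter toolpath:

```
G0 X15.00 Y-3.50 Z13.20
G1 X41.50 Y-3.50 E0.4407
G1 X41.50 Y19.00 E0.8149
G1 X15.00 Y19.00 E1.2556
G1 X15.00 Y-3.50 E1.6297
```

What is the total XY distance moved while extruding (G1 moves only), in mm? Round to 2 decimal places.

98.00 mm

Sum the Euclidean lengths of each G1 segment: total = 98.00 mm.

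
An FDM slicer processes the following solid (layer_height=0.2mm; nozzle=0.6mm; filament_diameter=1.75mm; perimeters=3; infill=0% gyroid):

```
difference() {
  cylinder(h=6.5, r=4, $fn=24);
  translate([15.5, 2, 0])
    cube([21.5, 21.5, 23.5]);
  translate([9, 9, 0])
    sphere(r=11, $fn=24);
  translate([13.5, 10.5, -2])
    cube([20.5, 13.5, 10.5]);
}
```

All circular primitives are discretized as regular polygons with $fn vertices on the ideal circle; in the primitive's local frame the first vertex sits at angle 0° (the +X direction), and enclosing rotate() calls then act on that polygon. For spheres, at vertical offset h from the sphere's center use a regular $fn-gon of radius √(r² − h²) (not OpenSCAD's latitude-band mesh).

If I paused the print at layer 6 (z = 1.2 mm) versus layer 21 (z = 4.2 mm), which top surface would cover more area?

layer 21 (z = 4.2 mm)

Layer 6 (z = 1.2): the cylinder: section is a regular 24-gon, circumradius r=4 (area = (24/2)·4.000²·sin(360°/24) = 49.69 mm²); the cube at (15.5, 2) is present — its section is the full 21.5×21.5 rectangle (area 462.25 mm²); the sphere at (9, 9): section is a regular 24-gon, circumradius = √(r²−h²) = √(11²−1.2²) = 10.934 (area = (24/2)·10.934²·sin(360°/24) = 371.33 mm²); the cube at (13.5, 10.5) is present — its section is the full 20.5×13.5 rectangle (area 276.75 mm²); After the difference (first − rest): starting from the r=4 cylinder (49.69 mm²), the 21.5×21.5 cube at (15.5, 2) misses the remaining region (no effect); the r=11 sphere at (9, 9) partially overlaps it — only the 9.48 mm² overlap (of its 371.33 mm²) is removed, clipping the outline; the 20.5×13.5 cube at (13.5, 10.5) misses the remaining region (no effect) — area = 40.21 mm². So its area = 40.21 mm². Layer 21 (z = 4.2): the cylinder: section is a regular 24-gon, circumradius r=4 (area = (24/2)·4.000²·sin(360°/24) = 49.69 mm²); the 21.5×21.5 cube at (15.5, 2) contributes its full rectangle (area 462.25 mm²); the r=11 sphere at (9, 9) contributes a regular 24-gon of circumradius √(11²−4.2²) = 10.167 (area = (24/2)·10.167²·sin(360°/24) = 321.02 mm²); the 20.5×13.5 cube at (13.5, 10.5) contributes its full rectangle (area 276.75 mm²); Taking the first minus the rest: starting from the r=4 cylinder (49.69 mm²), the 21.5×21.5 cube at (15.5, 2) misses the remaining region (no effect); the r=11 sphere at (9, 9) partially overlaps it — only the 4.89 mm² overlap (of its 321.02 mm²) is removed, clipping the outline; the 20.5×13.5 cube at (13.5, 10.5) misses the remaining region (no effect) — area = 44.80 mm². So its area = 44.80 mm². Layer 21 is larger (44.80 vs 40.21 mm²).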